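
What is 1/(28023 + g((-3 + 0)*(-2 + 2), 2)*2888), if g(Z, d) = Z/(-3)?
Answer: 1/28023 ≈ 3.5685e-5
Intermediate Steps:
g(Z, d) = -Z/3 (g(Z, d) = Z*(-⅓) = -Z/3)
1/(28023 + g((-3 + 0)*(-2 + 2), 2)*2888) = 1/(28023 - (-3 + 0)*(-2 + 2)/3*2888) = 1/(28023 - (-1)*0*2888) = 1/(28023 - ⅓*0*2888) = 1/(28023 + 0*2888) = 1/(28023 + 0) = 1/28023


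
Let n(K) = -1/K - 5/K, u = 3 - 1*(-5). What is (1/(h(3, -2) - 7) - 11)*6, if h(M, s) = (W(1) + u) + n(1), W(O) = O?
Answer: -135/2 ≈ -67.500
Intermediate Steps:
u = 8 (u = 3 + 5 = 8)
n(K) = -6/K
h(M, s) = 3 (h(M, s) = (1 + 8) - 6/1 = 9 - 6*1 = 9 - 6 = 3)
(1/(h(3, -2) - 7) - 11)*6 = (1/(3 - 7) - 11)*6 = (1/(-4) - 11)*6 = (-1/4 - 11)*6 = -45/4*6 = -135/2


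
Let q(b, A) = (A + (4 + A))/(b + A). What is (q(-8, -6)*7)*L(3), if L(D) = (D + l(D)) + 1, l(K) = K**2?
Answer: 52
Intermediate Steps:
q(b, A) = (4 + 2*A)/(A + b)
L(D) = 1 + D + D**2 (L(D) = (D + D**2) + 1 = 1 + D + D**2)
(q(-8, -6)*7)*L(3) = ((2*(2 - 6)/(-6 - 8))*7)*(1 + 3 + 3**2) = ((2*(-4)/(-14))*7)*(1 + 3 + 9) = ((2*(-1/14)*(-4))*7)*13 = ((4/7)*7)*13 = 4*13 = 52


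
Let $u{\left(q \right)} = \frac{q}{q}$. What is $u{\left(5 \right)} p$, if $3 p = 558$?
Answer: $186$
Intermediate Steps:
$u{\left(q \right)} = 1$
$p = 186$ ($p = \frac{1}{3} \cdot 558 = 186$)
$u{\left(5 \right)} p = 1 \cdot 186 = 186$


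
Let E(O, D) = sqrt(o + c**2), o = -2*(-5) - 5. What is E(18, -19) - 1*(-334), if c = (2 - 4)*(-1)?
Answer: 337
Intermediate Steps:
c = 2 (c = -2*(-1) = 2)
o = 5 (o = 10 - 5 = 5)
E(O, D) = 3 (E(O, D) = sqrt(5 + 2**2) = sqrt(5 + 4) = sqrt(9) = 3)
E(18, -19) - 1*(-334) = 3 - 1*(-334) = 3 + 334 = 337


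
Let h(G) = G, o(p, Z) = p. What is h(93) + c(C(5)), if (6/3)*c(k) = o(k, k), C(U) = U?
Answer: 191/2 ≈ 95.500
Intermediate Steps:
c(k) = k/2
h(93) + c(C(5)) = 93 + (1/2)*5 = 93 + 5/2 = 191/2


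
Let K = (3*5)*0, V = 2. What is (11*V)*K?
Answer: 0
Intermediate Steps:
K = 0 (K = 15*0 = 0)
(11*V)*K = (11*2)*0 = 22*0 = 0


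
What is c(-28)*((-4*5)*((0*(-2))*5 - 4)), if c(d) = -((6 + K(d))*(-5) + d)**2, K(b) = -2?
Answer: -184320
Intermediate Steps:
c(d) = -(-20 + d)**2 (c(d) = -((6 - 2)*(-5) + d)**2 = -(4*(-5) + d)**2 = -(-20 + d)**2)
c(-28)*((-4*5)*((0*(-2))*5 - 4)) = (-(-20 - 28)**2)*((-4*5)*((0*(-2))*5 - 4)) = (-1*(-48)**2)*(-20*(0*5 - 4)) = (-1*2304)*(-20*(0 - 4)) = -(-46080)*(-4) = -2304*80 = -184320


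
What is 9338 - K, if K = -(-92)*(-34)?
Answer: 12466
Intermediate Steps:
K = -3128 (K = -92*34 = -3128)
9338 - K = 9338 - 1*(-3128) = 9338 + 3128 = 12466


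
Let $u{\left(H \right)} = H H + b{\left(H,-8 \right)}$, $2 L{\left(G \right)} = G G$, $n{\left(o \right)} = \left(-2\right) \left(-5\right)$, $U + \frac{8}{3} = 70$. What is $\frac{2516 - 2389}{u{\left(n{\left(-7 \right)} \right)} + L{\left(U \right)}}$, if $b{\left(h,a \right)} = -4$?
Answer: $\frac{1143}{21266} \approx 0.053748$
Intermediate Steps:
$U = \frac{202}{3}$ ($U = - \frac{8}{3} + 70 = \frac{202}{3} \approx 67.333$)
$n{\left(o \right)} = 10$
$L{\left(G \right)} = \frac{G^{2}}{2}$ ($L{\left(G \right)} = \frac{G G}{2} = \frac{G^{2}}{2}$)
$u{\left(H \right)} = -4 + H^{2}$ ($u{\left(H \right)} = H H - 4 = H^{2} - 4 = -4 + H^{2}$)
$\frac{2516 - 2389}{u{\left(n{\left(-7 \right)} \right)} + L{\left(U \right)}} = \frac{2516 - 2389}{\left(-4 + 10^{2}\right) + \frac{\left(\frac{202}{3}\right)^{2}}{2}} = \frac{127}{\left(-4 + 100\right) + \frac{1}{2} \cdot \frac{40804}{9}} = \frac{127}{96 + \frac{20402}{9}} = \frac{127}{\frac{21266}{9}} = 127 \cdot \frac{9}{21266} = \frac{1143}{21266}$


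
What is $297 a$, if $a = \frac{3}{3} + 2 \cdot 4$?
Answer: $2673$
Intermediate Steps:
$a = 9$ ($a = 3 \cdot \frac{1}{3} + 8 = 1 + 8 = 9$)
$297 a = 297 \cdot 9 = 2673$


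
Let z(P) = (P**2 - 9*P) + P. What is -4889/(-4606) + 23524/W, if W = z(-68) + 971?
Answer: 19766445/4039462 ≈ 4.8933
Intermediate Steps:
z(P) = P**2 - 8*P
W = 6139 (W = -68*(-8 - 68) + 971 = -68*(-76) + 971 = 5168 + 971 = 6139)
-4889/(-4606) + 23524/W = -4889/(-4606) + 23524/6139 = -4889*(-1/4606) + 23524*(1/6139) = 4889/4606 + 23524/6139 = 19766445/4039462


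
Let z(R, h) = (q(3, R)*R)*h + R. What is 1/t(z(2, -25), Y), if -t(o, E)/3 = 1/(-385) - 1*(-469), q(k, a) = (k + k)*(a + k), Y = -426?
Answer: -385/541692 ≈ -0.00071074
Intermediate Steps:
q(k, a) = 2*k*(a + k) (q(k, a) = (2*k)*(a + k) = 2*k*(a + k))
z(R, h) = R + R*h*(18 + 6*R) (z(R, h) = ((2*3*(R + 3))*R)*h + R = ((2*3*(3 + R))*R)*h + R = ((18 + 6*R)*R)*h + R = (R*(18 + 6*R))*h + R = R*h*(18 + 6*R) + R = R + R*h*(18 + 6*R))
t(o, E) = -541692/385 (t(o, E) = -3*(1/(-385) - 1*(-469)) = -3*(-1/385 + 469) = -3*180564/385 = -541692/385)
1/t(z(2, -25), Y) = 1/(-541692/385) = -385/541692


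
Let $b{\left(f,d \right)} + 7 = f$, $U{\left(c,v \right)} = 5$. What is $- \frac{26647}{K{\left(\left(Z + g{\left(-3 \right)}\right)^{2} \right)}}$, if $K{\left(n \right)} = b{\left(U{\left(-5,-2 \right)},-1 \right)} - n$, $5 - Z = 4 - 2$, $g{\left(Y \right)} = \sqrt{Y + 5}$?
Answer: $\frac{346411}{97} - \frac{159882 \sqrt{2}}{97} \approx 1240.2$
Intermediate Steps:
$g{\left(Y \right)} = \sqrt{5 + Y}$
$b{\left(f,d \right)} = -7 + f$
$Z = 3$ ($Z = 5 - \left(4 - 2\right) = 5 - 2 = 3$)
$K{\left(n \right)} = -2 - n$ ($K{\left(n \right)} = \left(-7 + 5\right) - n = -2 - n$)
$- \frac{26647}{K{\left(\left(Z + g{\left(-3 \right)}\right)^{2} \right)}} = - \frac{26647}{-2 - \left(3 + \sqrt{5 - 3}\right)^{2}} = - \frac{26647}{-2 - \left(3 + \sqrt{2}\right)^{2}}$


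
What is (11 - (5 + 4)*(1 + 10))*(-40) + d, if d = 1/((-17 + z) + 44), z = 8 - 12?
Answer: 80961/23 ≈ 3520.0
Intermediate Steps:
z = -4
d = 1/23 (d = 1/((-17 - 4) + 44) = 1/(-21 + 44) = 1/23 ≈ 0.043478)
(11 - (5 + 4)*(1 + 10))*(-40) + d = (11 - (5 + 4)*(1 + 10))*(-40) + 1/23 = (11 - 9*11)*(-40) + 1/23 = (11 - 1*99)*(-40) + 1/23 = (11 - 99)*(-40) + 1/23 = -88*(-40) + 1/23 = 3520 + 1/23 = 80961/23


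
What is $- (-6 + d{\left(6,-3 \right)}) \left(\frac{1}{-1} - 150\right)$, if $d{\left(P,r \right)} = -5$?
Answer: $-1661$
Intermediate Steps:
$- (-6 + d{\left(6,-3 \right)}) \left(\frac{1}{-1} - 150\right) = - (-6 - 5) \left(\frac{1}{-1} - 150\right) = \left(-1\right) \left(-11\right) \left(-1 - 150\right) = 11 \left(-151\right) = -1661$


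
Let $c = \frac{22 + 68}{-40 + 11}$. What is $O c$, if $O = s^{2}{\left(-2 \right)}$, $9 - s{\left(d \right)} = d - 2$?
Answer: $- \frac{15210}{29} \approx -524.48$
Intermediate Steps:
$s{\left(d \right)} = 11 - d$ ($s{\left(d \right)} = 9 - \left(d - 2\right) = 9 - \left(-2 + d\right) = 11 - d$)
$O = 169$ ($O = \left(11 - -2\right)^{2} = \left(11 + 2\right)^{2} = 13^{2} = 169$)
$c = - \frac{90}{29}$ ($c = \frac{90}{-29} = 90 \left(- \frac{1}{29}\right) = - \frac{90}{29} \approx -3.1034$)
$O c = 169 \left(- \frac{90}{29}\right) = - \frac{15210}{29}$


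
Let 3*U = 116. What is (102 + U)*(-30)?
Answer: -4220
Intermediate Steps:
U = 116/3 (U = (⅓)*116 = 116/3 ≈ 38.667)
(102 + U)*(-30) = (102 + 116/3)*(-30) = (422/3)*(-30) = -4220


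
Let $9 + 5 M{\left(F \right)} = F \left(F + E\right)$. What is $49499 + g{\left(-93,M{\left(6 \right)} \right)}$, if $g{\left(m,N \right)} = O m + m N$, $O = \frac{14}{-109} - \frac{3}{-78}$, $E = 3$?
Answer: $\frac{137931823}{2834} \approx 48670.0$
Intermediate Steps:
$M{\left(F \right)} = - \frac{9}{5} + \frac{F \left(3 + F\right)}{5}$ ($M{\left(F \right)} = - \frac{9}{5} + \frac{F \left(F + 3\right)}{5} = - \frac{9}{5} + \frac{F \left(3 + F\right)}{5}$)
$O = - \frac{255}{2834}$ ($O = 14 \left(- \frac{1}{109}\right) - - \frac{1}{26} = - \frac{14}{109} + \frac{1}{26} = - \frac{255}{2834} \approx -0.089979$)
$g{\left(m,N \right)} = - \frac{255 m}{2834} + N m$ ($g{\left(m,N \right)} = - \frac{255 m}{2834} + m N = - \frac{255 m}{2834} + N m$)
$49499 + g{\left(-93,M{\left(6 \right)} \right)} = 49499 + \frac{1}{2834} \left(-93\right) \left(-255 + 2834 \left(- \frac{9}{5} + \frac{6^{2}}{5} + \frac{3}{5} \cdot 6\right)\right) = 49499 + \frac{1}{2834} \left(-93\right) \left(-255 + 2834 \left(- \frac{9}{5} + \frac{1}{5} \cdot 36 + \frac{18}{5}\right)\right) = 49499 + \frac{1}{2834} \left(-93\right) \left(-255 + 2834 \left(- \frac{9}{5} + \frac{36}{5} + \frac{18}{5}\right)\right) = 49499 + \frac{1}{2834} \left(-93\right) \left(-255 + 2834 \cdot 9\right) = 49499 + \frac{1}{2834} \left(-93\right) \left(-255 + 25506\right) = 49499 + \frac{1}{2834} \left(-93\right) 25251 = 49499 - \frac{2348343}{2834} = \frac{137931823}{2834}$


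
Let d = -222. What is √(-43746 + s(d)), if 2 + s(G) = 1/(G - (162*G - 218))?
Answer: I*√14142870930210/17980 ≈ 209.16*I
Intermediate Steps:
s(G) = -2 + 1/(218 - 161*G) (s(G) = -2 + 1/(G - (162*G - 218)) = -2 + 1/(G - (-218 + 162*G)) = -2 + 1/(G + (218 - 162*G)) = -2 + 1/(218 - 161*G))
√(-43746 + s(d)) = √(-43746 + (435 - 322*(-222))/(-218 + 161*(-222))) = √(-43746 + (435 + 71484)/(-218 - 35742)) = √(-43746 + 71919/(-35960)) = √(-43746 - 1/35960*71919) = √(-43746 - 71919/35960) = √(-1573178079/35960) = I*√14142870930210/17980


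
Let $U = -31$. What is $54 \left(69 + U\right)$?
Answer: $2052$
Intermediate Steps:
$54 \left(69 + U\right) = 54 \left(69 - 31\right) = 54 \cdot 38 = 2052$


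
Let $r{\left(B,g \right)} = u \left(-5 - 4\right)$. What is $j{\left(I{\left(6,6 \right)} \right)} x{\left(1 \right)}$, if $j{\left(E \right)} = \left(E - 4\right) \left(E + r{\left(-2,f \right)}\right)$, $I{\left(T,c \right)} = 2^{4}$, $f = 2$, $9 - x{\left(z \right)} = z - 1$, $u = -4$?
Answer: $5616$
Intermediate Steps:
$x{\left(z \right)} = 10 - z$ ($x{\left(z \right)} = 9 - \left(z - 1\right) = 9 - \left(-1 + z\right) = 10 - z$)
$I{\left(T,c \right)} = 16$
$r{\left(B,g \right)} = 36$ ($r{\left(B,g \right)} = - 4 \left(-5 - 4\right) = \left(-4\right) \left(-9\right) = 36$)
$j{\left(E \right)} = \left(-4 + E\right) \left(36 + E\right)$ ($j{\left(E \right)} = \left(E - 4\right) \left(E + 36\right) = \left(-4 + E\right) \left(36 + E\right)$)
$j{\left(I{\left(6,6 \right)} \right)} x{\left(1 \right)} = \left(-144 + 16^{2} + 32 \cdot 16\right) \left(10 - 1\right) = \left(-144 + 256 + 512\right) \left(10 - 1\right) = 624 \cdot 9 = 5616$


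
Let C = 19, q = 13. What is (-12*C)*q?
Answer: -2964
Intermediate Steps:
(-12*C)*q = -12*19*13 = -228*13 = -2964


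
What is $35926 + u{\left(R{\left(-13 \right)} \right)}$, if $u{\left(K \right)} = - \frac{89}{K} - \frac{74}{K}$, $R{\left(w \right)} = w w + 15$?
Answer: $\frac{6610221}{184} \approx 35925.0$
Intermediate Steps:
$R{\left(w \right)} = 15 + w^{2}$ ($R{\left(w \right)} = w^{2} + 15 = 15 + w^{2}$)
$u{\left(K \right)} = - \frac{163}{K}$
$35926 + u{\left(R{\left(-13 \right)} \right)} = 35926 - \frac{163}{15 + \left(-13\right)^{2}} = 35926 - \frac{163}{15 + 169} = 35926 - \frac{163}{184} = \frac{6610221}{184}$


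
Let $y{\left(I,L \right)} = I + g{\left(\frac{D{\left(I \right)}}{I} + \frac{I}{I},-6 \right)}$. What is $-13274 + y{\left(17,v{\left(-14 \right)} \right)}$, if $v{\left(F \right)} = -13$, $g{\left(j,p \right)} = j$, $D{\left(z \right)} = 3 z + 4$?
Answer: $- \frac{225297}{17} \approx -13253.0$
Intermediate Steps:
$D{\left(z \right)} = 4 + 3 z$
$y{\left(I,L \right)} = 1 + I + \frac{4 + 3 I}{I}$ ($y{\left(I,L \right)} = I + \left(\frac{4 + 3 I}{I} + \frac{I}{I}\right) = I + \left(\frac{4 + 3 I}{I} + 1\right) = I + \left(1 + \frac{4 + 3 I}{I}\right) = 1 + I + \frac{4 + 3 I}{I}$)
$-13274 + y{\left(17,v{\left(-14 \right)} \right)} = -13274 + \left(4 + 17 + \frac{4}{17}\right) = -13274 + \frac{361}{17} = - \frac{225297}{17}$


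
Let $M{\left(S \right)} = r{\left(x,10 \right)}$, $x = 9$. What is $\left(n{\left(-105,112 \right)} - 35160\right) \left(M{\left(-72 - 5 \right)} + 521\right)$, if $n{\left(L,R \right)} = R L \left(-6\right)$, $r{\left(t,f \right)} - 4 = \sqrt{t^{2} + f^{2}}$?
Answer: $18585000 + 35400 \sqrt{181} \approx 1.9061 \cdot 10^{7}$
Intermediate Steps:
$r{\left(t,f \right)} = 4 + \sqrt{f^{2} + t^{2}}$ ($r{\left(t,f \right)} = 4 + \sqrt{t^{2} + f^{2}} = 4 + \sqrt{f^{2} + t^{2}}$)
$n{\left(L,R \right)} = - 6 L R$ ($n{\left(L,R \right)} = L R \left(-6\right) = - 6 L R$)
$M{\left(S \right)} = 4 + \sqrt{181}$ ($M{\left(S \right)} = 4 + \sqrt{10^{2} + 9^{2}} = 4 + \sqrt{100 + 81} = 4 + \sqrt{181}$)
$\left(n{\left(-105,112 \right)} - 35160\right) \left(M{\left(-72 - 5 \right)} + 521\right) = \left(\left(-6\right) \left(-105\right) 112 - 35160\right) \left(\left(4 + \sqrt{181}\right) + 521\right) = \left(70560 - 35160\right) \left(525 + \sqrt{181}\right) = 35400 \left(525 + \sqrt{181}\right) = 18585000 + 35400 \sqrt{181}$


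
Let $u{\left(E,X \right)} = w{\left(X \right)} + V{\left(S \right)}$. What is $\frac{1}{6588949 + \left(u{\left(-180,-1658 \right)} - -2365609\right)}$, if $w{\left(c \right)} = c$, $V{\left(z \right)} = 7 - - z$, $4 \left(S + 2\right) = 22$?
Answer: $\frac{2}{17905821} \approx 1.117 \cdot 10^{-7}$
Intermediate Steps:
$S = \frac{7}{2}$ ($S = -2 + \frac{1}{4} \cdot 22 = -2 + \frac{11}{2} = \frac{7}{2} \approx 3.5$)
$V{\left(z \right)} = 7 + z$
$u{\left(E,X \right)} = \frac{21}{2} + X$ ($u{\left(E,X \right)} = X + \left(7 + \frac{7}{2}\right) = X + \frac{21}{2} = \frac{21}{2} + X$)
$\frac{1}{6588949 + \left(u{\left(-180,-1658 \right)} - -2365609\right)} = \frac{1}{6588949 + \left(\left(\frac{21}{2} - 1658\right) - -2365609\right)} = \frac{1}{6588949 + \left(- \frac{3295}{2} + 2365609\right)} = \frac{1}{6588949 + \frac{4727923}{2}} = \frac{1}{\frac{17905821}{2}} = \frac{2}{17905821}$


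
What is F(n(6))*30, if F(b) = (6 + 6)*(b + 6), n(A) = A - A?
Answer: 2160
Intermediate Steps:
n(A) = 0
F(b) = 72 + 12*b (F(b) = 12*(6 + b) = 72 + 12*b)
F(n(6))*30 = (72 + 12*0)*30 = (72 + 0)*30 = 72*30 = 2160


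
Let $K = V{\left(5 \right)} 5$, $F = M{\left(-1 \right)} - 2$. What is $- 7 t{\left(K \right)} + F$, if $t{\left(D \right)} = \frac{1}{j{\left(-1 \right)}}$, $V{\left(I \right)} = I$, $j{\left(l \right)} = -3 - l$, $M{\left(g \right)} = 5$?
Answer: $\frac{13}{2} \approx 6.5$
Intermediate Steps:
$F = 3$ ($F = 5 - 2 = 3$)
$K = 25$ ($K = 5 \cdot 5 = 25$)
$t{\left(D \right)} = - \frac{1}{2}$ ($t{\left(D \right)} = \frac{1}{-3 - -1} = \frac{1}{-3 + 1} = \frac{1}{-2} = - \frac{1}{2}$)
$- 7 t{\left(K \right)} + F = \left(-7\right) \left(- \frac{1}{2}\right) + 3 = \frac{7}{2} + 3 = \frac{13}{2}$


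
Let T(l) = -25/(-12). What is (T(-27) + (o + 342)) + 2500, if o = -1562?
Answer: 15385/12 ≈ 1282.1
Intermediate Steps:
T(l) = 25/12 (T(l) = -25*(-1/12) = 25/12)
(T(-27) + (o + 342)) + 2500 = (25/12 + (-1562 + 342)) + 2500 = (25/12 - 1220) + 2500 = -14615/12 + 2500 = 15385/12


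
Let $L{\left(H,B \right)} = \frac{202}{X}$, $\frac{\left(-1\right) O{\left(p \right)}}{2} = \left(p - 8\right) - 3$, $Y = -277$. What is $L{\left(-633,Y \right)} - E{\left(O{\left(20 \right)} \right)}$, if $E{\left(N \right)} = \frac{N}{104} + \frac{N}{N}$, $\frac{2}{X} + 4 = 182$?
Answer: $\frac{934813}{52} \approx 17977.0$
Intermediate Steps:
$X = \frac{1}{89}$ ($X = \frac{2}{-4 + 182} = \frac{2}{178} = 2 \cdot \frac{1}{178} = \frac{1}{89} \approx 0.011236$)
$O{\left(p \right)} = 22 - 2 p$ ($O{\left(p \right)} = - 2 \left(\left(p - 8\right) - 3\right) = - 2 \left(\left(-8 + p\right) - 3\right) = - 2 \left(-11 + p\right) = 22 - 2 p$)
$L{\left(H,B \right)} = 17978$ ($L{\left(H,B \right)} = 202 \frac{1}{\frac{1}{89}} = 202 \cdot 89 = 17978$)
$E{\left(N \right)} = 1 + \frac{N}{104}$ ($E{\left(N \right)} = N \frac{1}{104} + 1 = \frac{N}{104} + 1 = 1 + \frac{N}{104}$)
$L{\left(-633,Y \right)} - E{\left(O{\left(20 \right)} \right)} = 17978 - \left(1 + \frac{22 - 40}{104}\right) = 17978 - \left(1 + \frac{1}{104} \left(-18\right)\right) = 17978 - \left(1 - \frac{9}{52}\right) = 17978 - \frac{43}{52} = \frac{934813}{52}$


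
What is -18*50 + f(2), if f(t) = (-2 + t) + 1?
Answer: -899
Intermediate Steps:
f(t) = -1 + t
-18*50 + f(2) = -18*50 + (-1 + 2) = -900 + 1 = -899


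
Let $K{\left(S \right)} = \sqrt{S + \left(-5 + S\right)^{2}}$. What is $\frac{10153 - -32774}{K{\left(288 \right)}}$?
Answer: $\frac{42927 \sqrt{80377}}{80377} \approx 151.41$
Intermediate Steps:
$\frac{10153 - -32774}{K{\left(288 \right)}} = \frac{10153 - -32774}{\sqrt{288 + \left(-5 + 288\right)^{2}}} = \frac{10153 + 32774}{\sqrt{288 + 283^{2}}} = \frac{42927}{\sqrt{288 + 80089}} = \frac{42927}{\sqrt{80377}} = 42927 \frac{\sqrt{80377}}{80377} = \frac{42927 \sqrt{80377}}{80377}$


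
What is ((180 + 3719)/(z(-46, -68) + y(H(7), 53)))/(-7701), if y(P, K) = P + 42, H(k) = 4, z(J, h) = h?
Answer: 3899/169422 ≈ 0.023014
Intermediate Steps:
y(P, K) = 42 + P
((180 + 3719)/(z(-46, -68) + y(H(7), 53)))/(-7701) = ((180 + 3719)/(-68 + (42 + 4)))/(-7701) = (3899/(-68 + 46))*(-1/7701) = (3899/(-22))*(-1/7701) = (3899*(-1/22))*(-1/7701) = -3899/22*(-1/7701) = 3899/169422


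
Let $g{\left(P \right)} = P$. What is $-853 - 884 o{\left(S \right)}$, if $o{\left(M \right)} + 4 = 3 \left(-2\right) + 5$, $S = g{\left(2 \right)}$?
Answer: $3567$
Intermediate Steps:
$S = 2$
$o{\left(M \right)} = -5$ ($o{\left(M \right)} = -4 + \left(3 \left(-2\right) + 5\right) = -4 + \left(-6 + 5\right) = -4 - 1 = -5$)
$-853 - 884 o{\left(S \right)} = -853 - -4420 = -853 + 4420 = 3567$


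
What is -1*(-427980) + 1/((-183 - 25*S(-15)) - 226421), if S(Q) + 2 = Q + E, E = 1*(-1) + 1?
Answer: 96800088419/226179 ≈ 4.2798e+5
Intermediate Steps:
E = 0 (E = -1 + 1 = 0)
S(Q) = -2 + Q (S(Q) = -2 + (Q + 0) = -2 + Q)
-1*(-427980) + 1/((-183 - 25*S(-15)) - 226421) = -1*(-427980) + 1/((-183 - 25*(-2 - 15)) - 226421) = 427980 + 1/((-183 - 25*(-17)) - 226421) = 427980 + 1/((-183 + 425) - 226421) = 427980 + 1/(242 - 226421) = 427980 + 1/(-226179) = 427980 - 1/226179 = 96800088419/226179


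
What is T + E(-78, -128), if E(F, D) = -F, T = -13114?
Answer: -13036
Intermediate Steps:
T + E(-78, -128) = -13114 - 1*(-78) = -13114 + 78 = -13036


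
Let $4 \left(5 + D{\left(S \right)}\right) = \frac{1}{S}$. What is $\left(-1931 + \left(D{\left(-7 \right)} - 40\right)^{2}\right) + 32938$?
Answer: $\frac{25899609}{784} \approx 33035.0$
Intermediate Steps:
$D{\left(S \right)} = -5 + \frac{1}{4 S}$
$\left(-1931 + \left(D{\left(-7 \right)} - 40\right)^{2}\right) + 32938 = \left(-1931 + \left(\left(-5 + \frac{1}{4 \left(-7\right)}\right) - 40\right)^{2}\right) + 32938 = \left(-1931 + \left(\left(-5 + \frac{1}{4} \left(- \frac{1}{7}\right)\right) - 40\right)^{2}\right) + 32938 = \left(-1931 + \left(\left(-5 - \frac{1}{28}\right) - 40\right)^{2}\right) + 32938 = \left(-1931 + \left(- \frac{141}{28} - 40\right)^{2}\right) + 32938 = \left(-1931 + \left(- \frac{1261}{28}\right)^{2}\right) + 32938 = \left(-1931 + \frac{1590121}{784}\right) + 32938 = \frac{76217}{784} + 32938 = \frac{25899609}{784}$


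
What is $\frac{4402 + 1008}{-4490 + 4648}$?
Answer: $\frac{2705}{79} \approx 34.24$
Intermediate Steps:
$\frac{4402 + 1008}{-4490 + 4648} = \frac{5410}{158} = 5410 \cdot \frac{1}{158} = \frac{2705}{79}$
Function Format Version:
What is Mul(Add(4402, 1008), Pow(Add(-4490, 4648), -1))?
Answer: Rational(2705, 79) ≈ 34.240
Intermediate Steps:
Mul(Add(4402, 1008), Pow(Add(-4490, 4648), -1)) = Mul(5410, Pow(158, -1)) = Mul(5410, Rational(1, 158)) = Rational(2705, 79)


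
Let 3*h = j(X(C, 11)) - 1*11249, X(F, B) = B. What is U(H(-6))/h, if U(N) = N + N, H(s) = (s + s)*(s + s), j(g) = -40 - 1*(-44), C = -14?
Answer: -864/11245 ≈ -0.076834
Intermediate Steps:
j(g) = 4 (j(g) = -40 + 44 = 4)
H(s) = 4*s² (H(s) = (2*s)*(2*s) = 4*s²)
h = -11245/3 (h = (4 - 1*11249)/3 = (4 - 11249)/3 = (⅓)*(-11245) = -11245/3 ≈ -3748.3)
U(N) = 2*N
U(H(-6))/h = (2*(4*(-6)²))/(-11245/3) = (2*(4*36))*(-3/11245) = (2*144)*(-3/11245) = 288*(-3/11245) = -864/11245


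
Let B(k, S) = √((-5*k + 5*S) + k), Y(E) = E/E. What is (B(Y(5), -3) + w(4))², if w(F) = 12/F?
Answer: (3 + I*√19)² ≈ -10.0 + 26.153*I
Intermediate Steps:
Y(E) = 1
B(k, S) = √(-4*k + 5*S)
(B(Y(5), -3) + w(4))² = (√(-4*1 + 5*(-3)) + 12/4)² = (√(-4 - 15) + 12*(¼))² = (√(-19) + 3)² = (I*√19 + 3)² = (3 + I*√19)²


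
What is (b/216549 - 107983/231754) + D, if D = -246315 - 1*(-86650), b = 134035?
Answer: -8012955489346367/50186096946 ≈ -1.5966e+5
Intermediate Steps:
D = -159665 (D = -246315 + 86650 = -159665)
(b/216549 - 107983/231754) + D = (134035/216549 - 107983/231754) - 159665 = 7679536723/50186096946 - 159665 = -8012955489346367/50186096946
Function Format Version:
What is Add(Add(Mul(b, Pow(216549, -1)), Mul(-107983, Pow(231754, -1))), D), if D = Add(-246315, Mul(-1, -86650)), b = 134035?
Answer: Rational(-8012955489346367, 50186096946) ≈ -1.5966e+5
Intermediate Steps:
D = -159665 (D = Add(-246315, 86650) = -159665)
Add(Add(Mul(b, Pow(216549, -1)), Mul(-107983, Pow(231754, -1))), D) = Add(Add(Mul(134035, Pow(216549, -1)), Mul(-107983, Pow(231754, -1))), -159665) = Add(Add(Mul(134035, Rational(1, 216549)), Mul(-107983, Rational(1, 231754))), -159665) = Add(Add(Rational(134035, 216549), Rational(-107983, 231754)), -159665) = Add(Rational(7679536723, 50186096946), -159665) = Rational(-8012955489346367, 50186096946)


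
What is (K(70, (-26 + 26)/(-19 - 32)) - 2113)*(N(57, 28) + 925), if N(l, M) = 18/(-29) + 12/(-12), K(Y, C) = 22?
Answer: -55992798/29 ≈ -1.9308e+6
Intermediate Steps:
N(l, M) = -47/29 (N(l, M) = 18*(-1/29) + 12*(-1/12) = -18/29 - 1 = -47/29)
(K(70, (-26 + 26)/(-19 - 32)) - 2113)*(N(57, 28) + 925) = (22 - 2113)*(-47/29 + 925) = -2091*26778/29 = -55992798/29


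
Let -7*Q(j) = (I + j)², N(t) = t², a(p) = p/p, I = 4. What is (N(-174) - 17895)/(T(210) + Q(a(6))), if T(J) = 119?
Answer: 86667/808 ≈ 107.26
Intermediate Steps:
a(p) = 1
Q(j) = -(4 + j)²/7
(N(-174) - 17895)/(T(210) + Q(a(6))) = ((-174)² - 17895)/(119 - (4 + 1)²/7) = (30276 - 17895)/(119 - ⅐*5²) = 12381/(119 - ⅐*25) = 12381/(119 - 25/7) = 12381/(808/7) = 12381*(7/808) = 86667/808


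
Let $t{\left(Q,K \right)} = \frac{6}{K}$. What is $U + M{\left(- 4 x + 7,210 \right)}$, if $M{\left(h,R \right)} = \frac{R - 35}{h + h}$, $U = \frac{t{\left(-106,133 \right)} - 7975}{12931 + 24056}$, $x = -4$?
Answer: $\frac{812081651}{226286466} \approx 3.5887$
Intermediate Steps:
$U = - \frac{1060669}{4919271}$ ($U = \frac{\frac{6}{133} - 7975}{12931 + 24056} = \frac{6 \cdot \frac{1}{133} - 7975}{36987} = \left(\frac{6}{133} - 7975\right) \frac{1}{36987} = \left(- \frac{1060669}{133}\right) \frac{1}{36987} = - \frac{1060669}{4919271} \approx -0.21562$)
$M{\left(h,R \right)} = \frac{-35 + R}{2 h}$
$U + M{\left(- 4 x + 7,210 \right)} = - \frac{1060669}{4919271} + \frac{-35 + 210}{2 \left(\left(-4\right) \left(-4\right) + 7\right)} = - \frac{1060669}{4919271} + \frac{1}{2} \frac{1}{16 + 7} \cdot 175 = - \frac{1060669}{4919271} + \frac{1}{2} \cdot \frac{1}{23} \cdot 175 = - \frac{1060669}{4919271} + \frac{175}{46} = \frac{812081651}{226286466}$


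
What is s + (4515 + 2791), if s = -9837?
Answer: -2531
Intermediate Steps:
s + (4515 + 2791) = -9837 + (4515 + 2791) = -9837 + 7306 = -2531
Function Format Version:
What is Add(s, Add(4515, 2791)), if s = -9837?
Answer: -2531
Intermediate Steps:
Add(s, Add(4515, 2791)) = Add(-9837, Add(4515, 2791)) = Add(-9837, 7306) = -2531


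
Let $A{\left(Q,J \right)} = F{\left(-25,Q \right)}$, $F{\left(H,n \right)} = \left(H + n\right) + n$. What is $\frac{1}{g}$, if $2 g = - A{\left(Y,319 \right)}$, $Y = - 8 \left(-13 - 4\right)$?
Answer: $- \frac{2}{247} \approx -0.0080972$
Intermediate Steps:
$Y = 136$ ($Y = \left(-8\right) \left(-17\right) = 136$)
$F{\left(H,n \right)} = H + 2 n$
$A{\left(Q,J \right)} = -25 + 2 Q$
$g = - \frac{247}{2}$ ($g = \frac{\left(-1\right) \left(-25 + 2 \cdot 136\right)}{2} = \frac{\left(-1\right) \left(-25 + 272\right)}{2} = \frac{\left(-1\right) 247}{2} = \frac{1}{2} \left(-247\right) = - \frac{247}{2} \approx -123.5$)
$\frac{1}{g} = \frac{1}{- \frac{247}{2}} = - \frac{2}{247}$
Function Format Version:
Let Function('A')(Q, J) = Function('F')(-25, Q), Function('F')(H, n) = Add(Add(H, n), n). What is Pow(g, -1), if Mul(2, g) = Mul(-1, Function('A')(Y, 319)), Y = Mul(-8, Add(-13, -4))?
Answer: Rational(-2, 247) ≈ -0.0080972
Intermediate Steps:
Y = 136 (Y = Mul(-8, -17) = 136)
Function('F')(H, n) = Add(H, Mul(2, n))
Function('A')(Q, J) = Add(-25, Mul(2, Q))
g = Rational(-247, 2) (g = Mul(Rational(1, 2), Mul(-1, Add(-25, Mul(2, 136)))) = Mul(Rational(1, 2), Mul(-1, Add(-25, 272))) = Mul(Rational(1, 2), Mul(-1, 247)) = Mul(Rational(1, 2), -247) = Rational(-247, 2) ≈ -123.50)
Pow(g, -1) = Pow(Rational(-247, 2), -1) = Rational(-2, 247)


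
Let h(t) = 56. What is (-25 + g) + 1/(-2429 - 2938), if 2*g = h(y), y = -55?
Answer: 16100/5367 ≈ 2.9998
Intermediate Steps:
g = 28 (g = (1/2)*56 = 28)
(-25 + g) + 1/(-2429 - 2938) = (-25 + 28) + 1/(-2429 - 2938) = 3 + 1/(-5367) = 3 - 1/5367 = 16100/5367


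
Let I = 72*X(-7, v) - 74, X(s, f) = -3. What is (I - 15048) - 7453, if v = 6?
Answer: -22791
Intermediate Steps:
I = -290 (I = 72*(-3) - 74 = -216 - 74 = -290)
(I - 15048) - 7453 = (-290 - 15048) - 7453 = -15338 - 7453 = -22791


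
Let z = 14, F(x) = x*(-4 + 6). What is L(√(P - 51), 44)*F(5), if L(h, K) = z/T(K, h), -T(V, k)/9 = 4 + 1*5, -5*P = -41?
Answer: -140/81 ≈ -1.7284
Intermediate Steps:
P = 41/5 (P = -⅕*(-41) = 41/5 ≈ 8.2000)
F(x) = 2*x (F(x) = x*2 = 2*x)
T(V, k) = -81 (T(V, k) = -9*(4 + 1*5) = -9*(4 + 5) = -9*9 = -81)
L(h, K) = -14/81 (L(h, K) = 14/(-81) = 14*(-1/81) = -14/81)
L(√(P - 51), 44)*F(5) = -28*5/81 = -14/81*10 = -140/81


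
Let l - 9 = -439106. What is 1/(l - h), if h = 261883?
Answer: -1/700980 ≈ -1.4266e-6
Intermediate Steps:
l = -439097 (l = 9 - 439106 = -439097)
1/(l - h) = 1/(-439097 - 1*261883) = 1/(-439097 - 261883) = 1/(-700980) = -1/700980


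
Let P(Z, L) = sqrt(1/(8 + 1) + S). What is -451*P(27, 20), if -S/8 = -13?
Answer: -451*sqrt(937)/3 ≈ -4601.8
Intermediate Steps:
S = 104 (S = -8*(-13) = 104)
P(Z, L) = sqrt(937)/3 (P(Z, L) = sqrt(1/(8 + 1) + 104) = sqrt(1/9 + 104) = sqrt(937/9) = sqrt(937)/3)
-451*P(27, 20) = -451*sqrt(937)/3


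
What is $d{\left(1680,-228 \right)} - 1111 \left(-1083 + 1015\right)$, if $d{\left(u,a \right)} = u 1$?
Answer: $77228$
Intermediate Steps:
$d{\left(u,a \right)} = u$
$d{\left(1680,-228 \right)} - 1111 \left(-1083 + 1015\right) = 1680 - 1111 \left(-1083 + 1015\right) = 1680 - 1111 \left(-68\right) = 1680 - -75548 = 1680 + 75548 = 77228$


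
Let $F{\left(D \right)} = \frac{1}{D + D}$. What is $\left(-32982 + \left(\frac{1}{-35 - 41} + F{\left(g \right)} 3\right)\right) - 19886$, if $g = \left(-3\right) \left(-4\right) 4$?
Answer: $- \frac{32143733}{608} \approx -52868.0$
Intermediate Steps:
$g = 48$ ($g = 12 \cdot 4 = 48$)
$F{\left(D \right)} = \frac{1}{2 D}$
$\left(-32982 + \left(\frac{1}{-35 - 41} + F{\left(g \right)} 3\right)\right) - 19886 = \left(-32982 + \left(\frac{1}{-35 - 41} + \frac{1}{2 \cdot 48} \cdot 3\right)\right) - 19886 = \left(-32982 + \left(\frac{1}{-76} + \frac{1}{2} \cdot \frac{1}{48} \cdot 3\right)\right) - 19886 = \left(-32982 + \left(- \frac{1}{76} + \frac{1}{96} \cdot 3\right)\right) - 19886 = \left(-32982 + \left(- \frac{1}{76} + \frac{1}{32}\right)\right) - 19886 = \left(-32982 + \frac{11}{608}\right) - 19886 = - \frac{20053045}{608} - 19886 = - \frac{32143733}{608}$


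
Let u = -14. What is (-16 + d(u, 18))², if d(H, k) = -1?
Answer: 289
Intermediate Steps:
(-16 + d(u, 18))² = (-16 - 1)² = (-17)² = 289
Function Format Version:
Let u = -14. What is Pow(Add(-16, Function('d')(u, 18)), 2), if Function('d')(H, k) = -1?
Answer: 289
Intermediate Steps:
Pow(Add(-16, Function('d')(u, 18)), 2) = Pow(Add(-16, -1), 2) = Pow(-17, 2) = 289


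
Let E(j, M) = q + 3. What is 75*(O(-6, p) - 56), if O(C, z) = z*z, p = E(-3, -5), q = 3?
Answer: -1500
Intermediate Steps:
E(j, M) = 6 (E(j, M) = 3 + 3 = 6)
p = 6
O(C, z) = z**2
75*(O(-6, p) - 56) = 75*(6**2 - 56) = 75*(36 - 56) = 75*(-20) = -1500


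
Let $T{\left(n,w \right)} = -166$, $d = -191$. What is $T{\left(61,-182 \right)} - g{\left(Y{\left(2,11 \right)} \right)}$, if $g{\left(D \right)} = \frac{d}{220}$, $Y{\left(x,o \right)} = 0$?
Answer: $- \frac{36329}{220} \approx -165.13$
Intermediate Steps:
$g{\left(D \right)} = - \frac{191}{220}$
$T{\left(61,-182 \right)} - g{\left(Y{\left(2,11 \right)} \right)} = -166 - - \frac{191}{220} = -166 + \frac{191}{220} = - \frac{36329}{220}$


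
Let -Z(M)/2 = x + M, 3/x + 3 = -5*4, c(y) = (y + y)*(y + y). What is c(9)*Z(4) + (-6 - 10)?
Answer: -58040/23 ≈ -2523.5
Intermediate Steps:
c(y) = 4*y² (c(y) = (2*y)*(2*y) = 4*y²)
x = -3/23 (x = 3/(-3 - 5*4) = 3/(-3 - 20) = 3/(-23) = 3*(-1/23) = -3/23 ≈ -0.13043)
Z(M) = 6/23 - 2*M (Z(M) = -2*(-3/23 + M) = 6/23 - 2*M)
c(9)*Z(4) + (-6 - 10) = (4*9²)*(6/23 - 2*4) + (-6 - 10) = (4*81)*(6/23 - 8) - 16 = 324*(-178/23) - 16 = -57672/23 - 16 = -58040/23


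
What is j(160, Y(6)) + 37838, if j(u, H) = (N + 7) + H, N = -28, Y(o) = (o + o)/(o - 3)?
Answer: 37821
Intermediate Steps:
Y(o) = 2*o/(-3 + o) (Y(o) = (2*o)/(-3 + o) = 2*o/(-3 + o))
j(u, H) = -21 + H (j(u, H) = (-28 + 7) + H = -21 + H)
j(160, Y(6)) + 37838 = (-21 + 2*6/(-3 + 6)) + 37838 = (-21 + 2*6/3) + 37838 = (-21 + 2*6*(⅓)) + 37838 = (-21 + 4) + 37838 = -17 + 37838 = 37821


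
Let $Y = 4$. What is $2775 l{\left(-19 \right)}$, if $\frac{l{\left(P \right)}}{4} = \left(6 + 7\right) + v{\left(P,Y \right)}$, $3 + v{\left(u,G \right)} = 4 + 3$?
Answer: $188700$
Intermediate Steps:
$v{\left(u,G \right)} = 4$ ($v{\left(u,G \right)} = -3 + \left(4 + 3\right) = -3 + 7 = 4$)
$l{\left(P \right)} = 68$ ($l{\left(P \right)} = 4 \left(\left(6 + 7\right) + 4\right) = 4 \left(13 + 4\right) = 4 \cdot 17 = 68$)
$2775 l{\left(-19 \right)} = 2775 \cdot 68 = 188700$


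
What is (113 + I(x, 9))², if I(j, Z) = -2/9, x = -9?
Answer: 1030225/81 ≈ 12719.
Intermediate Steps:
I(j, Z) = -2/9 (I(j, Z) = -2*⅑ = -2/9)
(113 + I(x, 9))² = (113 - 2/9)² = (1015/9)² = 1030225/81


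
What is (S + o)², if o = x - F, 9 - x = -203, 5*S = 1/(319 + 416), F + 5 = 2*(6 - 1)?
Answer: 578704047076/13505625 ≈ 42849.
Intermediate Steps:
F = 5 (F = -5 + 2*(6 - 1) = -5 + 2*5 = -5 + 10 = 5)
S = 1/3675 (S = 1/(5*(319 + 416)) = (⅕)/735 = (⅕)*(1/735) = 1/3675 ≈ 0.00027211)
x = 212 (x = 9 - 1*(-203) = 9 + 203 = 212)
o = 207 (o = 212 - 1*5 = 212 - 5 = 207)
(S + o)² = (1/3675 + 207)² = (760726/3675)² = 578704047076/13505625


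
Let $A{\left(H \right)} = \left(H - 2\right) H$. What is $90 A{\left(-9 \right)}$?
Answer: $8910$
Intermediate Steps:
$A{\left(H \right)} = H \left(-2 + H\right)$ ($A{\left(H \right)} = \left(-2 + H\right) H = H \left(-2 + H\right)$)
$90 A{\left(-9 \right)} = 90 \left(- 9 \left(-2 - 9\right)\right) = 90 \left(\left(-9\right) \left(-11\right)\right) = 90 \cdot 99 = 8910$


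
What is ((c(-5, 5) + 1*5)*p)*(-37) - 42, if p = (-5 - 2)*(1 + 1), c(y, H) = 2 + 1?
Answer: 4102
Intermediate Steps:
c(y, H) = 3
p = -14 (p = -7*2 = -14)
((c(-5, 5) + 1*5)*p)*(-37) - 42 = ((3 + 1*5)*(-14))*(-37) - 42 = ((3 + 5)*(-14))*(-37) - 42 = (8*(-14))*(-37) - 42 = -112*(-37) - 42 = 4144 - 42 = 4102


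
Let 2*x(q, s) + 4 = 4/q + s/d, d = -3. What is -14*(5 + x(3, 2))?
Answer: -140/3 ≈ -46.667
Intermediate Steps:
x(q, s) = -2 + 2/q - s/6 (x(q, s) = -2 + (4/q + s/(-3))/2 = -2 + (4/q + s*(-⅓))/2 = -2 + (4/q - s/3)/2 = -2 + (2/q - s/6) = -2 + 2/q - s/6)
-14*(5 + x(3, 2)) = -14*(5 + (-2 + 2/3 - ⅙*2)) = -14*(5 + (-2 + 2*(⅓) - ⅓)) = -14*(5 + (-2 + ⅔ - ⅓)) = -14*(5 - 5/3) = -14*10/3 = -140/3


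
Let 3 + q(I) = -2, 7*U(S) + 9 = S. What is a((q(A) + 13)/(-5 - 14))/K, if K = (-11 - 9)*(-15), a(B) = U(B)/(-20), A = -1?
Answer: 179/798000 ≈ 0.00022431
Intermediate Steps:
U(S) = -9/7 + S/7
q(I) = -5 (q(I) = -3 - 2 = -5)
a(B) = 9/140 - B/140 (a(B) = (-9/7 + B/7)/(-20) = (-9/7 + B/7)*(-1/20) = 9/140 - B/140)
K = 300 (K = -20*(-15) = 300)
a((q(A) + 13)/(-5 - 14))/K = (9/140 - (-5 + 13)/(140*(-5 - 14)))/300 = (9/140 - 2/(35*(-19)))*(1/300) = (9/140 - 2*(-1)/(35*19))*(1/300) = (9/140 - 1/140*(-8/19))*(1/300) = (9/140 + 2/665)*(1/300) = (179/2660)*(1/300) = 179/798000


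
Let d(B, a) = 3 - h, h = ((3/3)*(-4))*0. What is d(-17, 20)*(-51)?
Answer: -153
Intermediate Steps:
h = 0 (h = ((3*(⅓))*(-4))*0 = (1*(-4))*0 = -4*0 = 0)
d(B, a) = 3 (d(B, a) = 3 - 1*0 = 3 + 0 = 3)
d(-17, 20)*(-51) = 3*(-51) = -153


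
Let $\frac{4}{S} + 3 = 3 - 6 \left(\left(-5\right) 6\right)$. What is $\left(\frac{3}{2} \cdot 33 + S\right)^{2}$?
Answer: $\frac{19864849}{8100} \approx 2452.4$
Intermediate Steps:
$S = \frac{1}{45}$ ($S = \frac{4}{-3 - \left(-3 + 6 \left(\left(-5\right) 6\right)\right)} = \frac{4}{-3 + \left(3 - -180\right)} = \frac{4}{-3 + \left(3 + 180\right)} = \frac{4}{-3 + 183} = \frac{4}{180} = 4 \cdot \frac{1}{180} = \frac{1}{45} \approx 0.022222$)
$\left(\frac{3}{2} \cdot 33 + S\right)^{2} = \left(\frac{3}{2} \cdot 33 + \frac{1}{45}\right)^{2} = \left(\frac{99}{2} + \frac{1}{45}\right)^{2} = \left(\frac{4457}{90}\right)^{2} = \frac{19864849}{8100}$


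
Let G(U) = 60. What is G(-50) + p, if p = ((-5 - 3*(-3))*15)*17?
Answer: 1080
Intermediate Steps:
p = 1020 (p = ((-5 + 9)*15)*17 = (4*15)*17 = 60*17 = 1020)
G(-50) + p = 60 + 1020 = 1080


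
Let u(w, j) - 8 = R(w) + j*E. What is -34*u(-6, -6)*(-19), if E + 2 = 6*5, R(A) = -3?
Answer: -105298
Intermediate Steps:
E = 28 (E = -2 + 6*5 = -2 + 30 = 28)
u(w, j) = 5 + 28*j (u(w, j) = 8 + (-3 + j*28) = 8 + (-3 + 28*j) = 5 + 28*j)
-34*u(-6, -6)*(-19) = -34*(5 + 28*(-6))*(-19) = -34*(5 - 168)*(-19) = -34*(-163)*(-19) = 5542*(-19) = -105298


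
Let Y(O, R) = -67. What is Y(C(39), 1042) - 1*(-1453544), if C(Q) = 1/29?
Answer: 1453477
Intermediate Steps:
C(Q) = 1/29
Y(C(39), 1042) - 1*(-1453544) = -67 - 1*(-1453544) = -67 + 1453544 = 1453477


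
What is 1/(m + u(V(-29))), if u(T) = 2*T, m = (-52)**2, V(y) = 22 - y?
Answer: 1/2806 ≈ 0.00035638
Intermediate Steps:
m = 2704
1/(m + u(V(-29))) = 1/(2704 + 2*(22 - 1*(-29))) = 1/(2704 + 2*(22 + 29)) = 1/(2704 + 2*51) = 1/(2704 + 102) = 1/2806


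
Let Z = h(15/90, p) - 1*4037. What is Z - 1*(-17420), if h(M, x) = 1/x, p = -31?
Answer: 414872/31 ≈ 13383.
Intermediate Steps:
Z = -125148/31 (Z = 1/(-31) - 1*4037 = -1/31 - 4037 = -125148/31 ≈ -4037.0)
Z - 1*(-17420) = -125148/31 - 1*(-17420) = -125148/31 + 17420 = 414872/31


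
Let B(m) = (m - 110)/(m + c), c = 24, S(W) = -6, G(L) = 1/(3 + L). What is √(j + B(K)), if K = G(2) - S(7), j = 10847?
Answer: √247244078/151 ≈ 104.13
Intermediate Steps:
K = 31/5 (K = 1/(3 + 2) - 1*(-6) = 1/5 + 6 = ⅕ + 6 = 31/5 ≈ 6.2000)
B(m) = (-110 + m)/(24 + m) (B(m) = (m - 110)/(m + 24) = (-110 + m)/(24 + m))
√(j + B(K)) = √(10847 + (-110 + 31/5)/(24 + 31/5)) = √(10847 - 519/5/(151/5)) = √(10847 + (5/151)*(-519/5)) = √(10847 - 519/151) = √(1637378/151) = √247244078/151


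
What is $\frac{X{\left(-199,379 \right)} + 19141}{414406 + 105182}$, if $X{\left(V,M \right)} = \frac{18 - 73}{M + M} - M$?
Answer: $\frac{14221541}{393847704} \approx 0.036109$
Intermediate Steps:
$X{\left(V,M \right)} = - M - \frac{55}{2 M}$ ($X{\left(V,M \right)} = - \frac{55}{2 M} - M = - M - \frac{55}{2 M}$)
$\frac{X{\left(-199,379 \right)} + 19141}{414406 + 105182} = \frac{\left(\left(-1\right) 379 - \frac{55}{2 \cdot 379}\right) + 19141}{414406 + 105182} = \frac{\left(-379 - \frac{55}{758}\right) + 19141}{519588} = \left(\left(-379 - \frac{55}{758}\right) + 19141\right) \frac{1}{519588} = \left(- \frac{287337}{758} + 19141\right) \frac{1}{519588} = \frac{14221541}{758} \cdot \frac{1}{519588} = \frac{14221541}{393847704}$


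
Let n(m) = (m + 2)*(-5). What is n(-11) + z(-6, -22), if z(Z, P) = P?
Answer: 23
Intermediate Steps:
n(m) = -10 - 5*m (n(m) = (2 + m)*(-5) = -10 - 5*m)
n(-11) + z(-6, -22) = (-10 - 5*(-11)) - 22 = (-10 + 55) - 22 = 45 - 22 = 23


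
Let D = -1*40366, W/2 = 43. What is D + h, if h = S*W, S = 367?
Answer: -8804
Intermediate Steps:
W = 86 (W = 2*43 = 86)
h = 31562 (h = 367*86 = 31562)
D = -40366
D + h = -40366 + 31562 = -8804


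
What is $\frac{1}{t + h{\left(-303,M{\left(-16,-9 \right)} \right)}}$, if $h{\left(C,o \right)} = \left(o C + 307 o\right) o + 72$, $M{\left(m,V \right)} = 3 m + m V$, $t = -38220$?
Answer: $- \frac{1}{1284} \approx -0.00077882$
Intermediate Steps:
$M{\left(m,V \right)} = 3 m + V m$
$h{\left(C,o \right)} = 72 + o \left(307 o + C o\right)$ ($h{\left(C,o \right)} = \left(C o + 307 o\right) o + 72 = \left(307 o + C o\right) o + 72 = o \left(307 o + C o\right) + 72 = 72 + o \left(307 o + C o\right)$)
$\frac{1}{t + h{\left(-303,M{\left(-16,-9 \right)} \right)}} = \frac{1}{-38220 + \left(72 + 307 \left(- 16 \left(3 - 9\right)\right)^{2} - 303 \left(- 16 \left(3 - 9\right)\right)^{2}\right)} = \frac{1}{-38220 + \left(72 + 307 \left(\left(-16\right) \left(-6\right)\right)^{2} - 303 \left(\left(-16\right) \left(-6\right)\right)^{2}\right)} = \frac{1}{-38220 + \left(72 + 307 \cdot 96^{2} - 303 \cdot 96^{2}\right)} = \frac{1}{-38220 + \left(72 + 307 \cdot 9216 - 2792448\right)} = \frac{1}{-38220 + \left(72 + 2829312 - 2792448\right)} = \frac{1}{-38220 + 36936} = \frac{1}{-1284} = - \frac{1}{1284}$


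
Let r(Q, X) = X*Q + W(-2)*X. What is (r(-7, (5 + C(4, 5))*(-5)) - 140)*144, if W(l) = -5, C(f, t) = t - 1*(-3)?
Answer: 92160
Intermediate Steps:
C(f, t) = 3 + t (C(f, t) = t + 3 = 3 + t)
r(Q, X) = -5*X + Q*X (r(Q, X) = X*Q - 5*X = Q*X - 5*X = -5*X + Q*X)
(r(-7, (5 + C(4, 5))*(-5)) - 140)*144 = (((5 + (3 + 5))*(-5))*(-5 - 7) - 140)*144 = (((5 + 8)*(-5))*(-12) - 140)*144 = ((13*(-5))*(-12) - 140)*144 = (-65*(-12) - 140)*144 = (780 - 140)*144 = 640*144 = 92160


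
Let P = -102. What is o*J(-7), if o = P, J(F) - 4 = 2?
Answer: -612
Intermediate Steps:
J(F) = 6 (J(F) = 4 + 2 = 6)
o = -102
o*J(-7) = -102*6 = -612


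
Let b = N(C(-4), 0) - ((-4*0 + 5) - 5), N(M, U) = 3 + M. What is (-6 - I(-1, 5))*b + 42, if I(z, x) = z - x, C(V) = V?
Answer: 42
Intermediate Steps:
b = -1 (b = (3 - 4) - ((-4*0 + 5) - 5) = -1 - ((0 + 5) - 5) = -1 - (5 - 5) = -1 - 1*0 = -1 + 0 = -1)
(-6 - I(-1, 5))*b + 42 = (-6 - (-1 - 1*5))*(-1) + 42 = (-6 - (-1 - 5))*(-1) + 42 = (-6 - 1*(-6))*(-1) + 42 = (-6 + 6)*(-1) + 42 = 0*(-1) + 42 = 0 + 42 = 42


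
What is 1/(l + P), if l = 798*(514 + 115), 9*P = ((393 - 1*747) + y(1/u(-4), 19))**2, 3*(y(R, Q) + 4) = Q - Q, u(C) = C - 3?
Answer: 9/4645642 ≈ 1.9373e-6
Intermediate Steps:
u(C) = -3 + C
y(R, Q) = -4 (y(R, Q) = -4 + (Q - Q)/3 = -4 + (1/3)*0 = -4 + 0 = -4)
P = 128164/9 (P = ((393 - 1*747) - 4)**2/9 = ((393 - 747) - 4)**2/9 = (-354 - 4)**2/9 = (1/9)*(-358)**2 = (1/9)*128164 = 128164/9 ≈ 14240.)
l = 501942 (l = 798*629 = 501942)
1/(l + P) = 1/(501942 + 128164/9) = 1/(4645642/9) = 9/4645642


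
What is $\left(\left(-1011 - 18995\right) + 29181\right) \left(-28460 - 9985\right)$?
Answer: $-352732875$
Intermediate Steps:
$\left(\left(-1011 - 18995\right) + 29181\right) \left(-28460 - 9985\right) = \left(\left(-1011 - 18995\right) + 29181\right) \left(-38445\right) = \left(-20006 + 29181\right) \left(-38445\right) = 9175 \left(-38445\right) = -352732875$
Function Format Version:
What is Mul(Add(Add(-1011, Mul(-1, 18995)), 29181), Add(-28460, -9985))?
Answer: -352732875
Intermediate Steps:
Mul(Add(Add(-1011, Mul(-1, 18995)), 29181), Add(-28460, -9985)) = Mul(Add(Add(-1011, -18995), 29181), -38445) = Mul(Add(-20006, 29181), -38445) = Mul(9175, -38445) = -352732875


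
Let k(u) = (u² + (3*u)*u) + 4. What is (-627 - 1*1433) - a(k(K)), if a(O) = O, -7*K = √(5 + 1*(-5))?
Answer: -2064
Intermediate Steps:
K = 0 (K = -√(5 + 1*(-5))/7 = -√(5 - 5)/7 = -√0/7 = -⅐*0 = 0)
k(u) = 4 + 4*u² (k(u) = (u² + 3*u²) + 4 = 4*u² + 4 = 4 + 4*u²)
(-627 - 1*1433) - a(k(K)) = (-627 - 1*1433) - (4 + 4*0²) = (-627 - 1433) - (4 + 4*0) = -2060 - (4 + 0) = -2060 - 1*4 = -2060 - 4 = -2064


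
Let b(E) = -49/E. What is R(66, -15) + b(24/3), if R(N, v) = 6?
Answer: -⅛ ≈ -0.12500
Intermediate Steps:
R(66, -15) + b(24/3) = 6 - 49/(24/3) = 6 - 49/(24*(⅓)) = 6 - 49/8 = -⅛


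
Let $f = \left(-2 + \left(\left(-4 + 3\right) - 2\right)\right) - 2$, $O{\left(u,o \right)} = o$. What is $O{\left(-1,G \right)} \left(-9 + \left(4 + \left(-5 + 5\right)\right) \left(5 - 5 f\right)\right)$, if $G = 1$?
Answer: $151$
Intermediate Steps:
$f = -7$ ($f = \left(-2 - 3\right) - 2 = -5 - 2 = -7$)
$O{\left(-1,G \right)} \left(-9 + \left(4 + \left(-5 + 5\right)\right) \left(5 - 5 f\right)\right) = 1 \left(-9 + \left(4 + \left(-5 + 5\right)\right) \left(5 - -35\right)\right) = 1 \left(-9 + \left(4 + 0\right) \left(5 + 35\right)\right) = 1 \left(-9 + 4 \cdot 40\right) = 1 \left(-9 + 160\right) = 1 \cdot 151 = 151$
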